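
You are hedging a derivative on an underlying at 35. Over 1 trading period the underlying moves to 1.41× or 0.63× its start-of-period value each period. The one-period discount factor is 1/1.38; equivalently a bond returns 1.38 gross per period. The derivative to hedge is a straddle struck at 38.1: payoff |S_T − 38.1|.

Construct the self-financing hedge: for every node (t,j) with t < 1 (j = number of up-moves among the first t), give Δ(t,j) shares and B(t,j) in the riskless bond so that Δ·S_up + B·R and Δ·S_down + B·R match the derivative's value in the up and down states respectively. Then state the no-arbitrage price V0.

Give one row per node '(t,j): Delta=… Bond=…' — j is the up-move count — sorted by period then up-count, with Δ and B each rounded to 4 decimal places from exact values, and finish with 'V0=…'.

No-arbitrage ⇒ martingale measure with p* = (R−d)/(u−d) = 0.9615.
At expiry t=1: V(1,0)=16.0500, V(1,1)=11.2500
(0,0): S=35.0000. Δ = (V_up−V_dn)/(S_up−S_dn) = (11.2500−16.0500)/(49.3500−22.0500) = -0.1758. V = [p*·11.2500 + (1−p*)·16.0500]/1.38 = 8.2860. B = V − Δ·S = 14.4398.
Root portfolio cost Δ·35+B reproduces V0=8.2860.

(0,0): Delta=-0.1758 Bond=14.4398
V0=8.2860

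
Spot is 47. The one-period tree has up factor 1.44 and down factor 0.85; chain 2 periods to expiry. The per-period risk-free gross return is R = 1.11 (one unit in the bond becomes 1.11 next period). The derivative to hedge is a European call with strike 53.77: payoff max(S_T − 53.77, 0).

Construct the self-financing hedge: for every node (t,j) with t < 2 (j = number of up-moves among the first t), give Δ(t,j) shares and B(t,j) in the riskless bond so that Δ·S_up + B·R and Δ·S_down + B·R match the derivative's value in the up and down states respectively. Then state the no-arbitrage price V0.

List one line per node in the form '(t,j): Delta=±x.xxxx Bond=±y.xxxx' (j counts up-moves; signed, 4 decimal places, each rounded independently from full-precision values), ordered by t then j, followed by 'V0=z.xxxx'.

No-arbitrage ⇒ martingale measure with p* = (R−d)/(u−d) = 0.4407.
Payoff layer (t=2): V(2,0)=0.0000, V(2,1)=3.7580, V(2,2)=43.6892
  t=1,j=0: stock 39.9500 → up 57.5280 (V=3.7580), down 33.9575 (V=0.0000). Price 1.4920; hedge Δ=0.1594, bond B=-4.8775.
  t=1,j=1: stock 67.6800 → up 97.4592 (V=43.6892), down 57.5280 (V=3.7580). Price 19.2386; hedge Δ=1.0000, bond B=-48.4414.
  t=0,j=0: stock 47.0000 → up 67.6800 (V=19.2386), down 39.9500 (V=1.4920). Price 8.3896; hedge Δ=0.6400, bond B=-21.6894.
Root portfolio cost Δ·47+B reproduces V0=8.3896.

(0,0): Delta=0.6400 Bond=-21.6894
(1,0): Delta=0.1594 Bond=-4.8775
(1,1): Delta=1.0000 Bond=-48.4414
V0=8.3896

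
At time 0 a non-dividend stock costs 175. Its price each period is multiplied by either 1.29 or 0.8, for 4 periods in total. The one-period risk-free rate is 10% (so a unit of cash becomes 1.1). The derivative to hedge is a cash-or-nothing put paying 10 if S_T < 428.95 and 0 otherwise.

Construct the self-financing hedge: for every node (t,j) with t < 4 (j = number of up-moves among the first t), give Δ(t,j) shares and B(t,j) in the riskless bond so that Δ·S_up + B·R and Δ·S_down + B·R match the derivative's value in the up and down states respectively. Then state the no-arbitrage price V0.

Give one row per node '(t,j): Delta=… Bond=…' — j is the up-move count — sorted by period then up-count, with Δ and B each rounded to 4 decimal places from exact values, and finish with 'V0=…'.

(0,0): Delta=-0.0201 Bond=9.3893
(1,0): Delta=0.0000 Bond=7.5131
(1,1): Delta=-0.0280 Bond=12.1111
(2,0): Delta=0.0000 Bond=8.2645
(2,1): Delta=0.0000 Bond=8.2645
(2,2): Delta=-0.0390 Bond=16.5255
(3,0): Delta=0.0000 Bond=9.0909
(3,1): Delta=0.0000 Bond=9.0909
(3,2): Delta=0.0000 Bond=9.0909
(3,3): Delta=-0.0543 Bond=23.9332
V0=5.8704

Under the risk-neutral measure, an up-move has probability p* = (R−d)/(u−d) = 0.6122 and values discount at R = 1.1.
Payoff layer (t=4): V(4,0)=10.0000, V(4,1)=10.0000, V(4,2)=10.0000, V(4,3)=10.0000, V(4,4)=0.0000
Node (3,0) S=89.6000: V=(p*·10.0000+(1−p*)·10.0000)/1.1=9.0909; Δ=(10.0000−10.0000)/(115.5840−71.6800)=0.0000; B=V−Δ·S=9.0909
Node (3,1) S=144.4800: V=(p*·10.0000+(1−p*)·10.0000)/1.1=9.0909; Δ=(10.0000−10.0000)/(186.3792−115.5840)=0.0000; B=V−Δ·S=9.0909
Node (3,2) S=232.9740: V=(p*·10.0000+(1−p*)·10.0000)/1.1=9.0909; Δ=(10.0000−10.0000)/(300.5365−186.3792)=0.0000; B=V−Δ·S=9.0909
Node (3,3) S=375.6706: V=(p*·0.0000+(1−p*)·10.0000)/1.1=3.5250; Δ=(0.0000−10.0000)/(484.6150−300.5365)=-0.0543; B=V−Δ·S=23.9332
Node (2,0) S=112.0000: V=(p*·9.0909+(1−p*)·9.0909)/1.1=8.2645; Δ=(9.0909−9.0909)/(144.4800−89.6000)=0.0000; B=V−Δ·S=8.2645
Node (2,1) S=180.6000: V=(p*·9.0909+(1−p*)·9.0909)/1.1=8.2645; Δ=(9.0909−9.0909)/(232.9740−144.4800)=0.0000; B=V−Δ·S=8.2645
Node (2,2) S=291.2175: V=(p*·3.5250+(1−p*)·9.0909)/1.1=5.1666; Δ=(3.5250−9.0909)/(375.6706−232.9740)=-0.0390; B=V−Δ·S=16.5255
Node (1,0) S=140.0000: V=(p*·8.2645+(1−p*)·8.2645)/1.1=7.5131; Δ=(8.2645−8.2645)/(180.6000−112.0000)=0.0000; B=V−Δ·S=7.5131
Node (1,1) S=225.7500: V=(p*·5.1666+(1−p*)·8.2645)/1.1=5.7889; Δ=(5.1666−8.2645)/(291.2175−180.6000)=-0.0280; B=V−Δ·S=12.1111
Node (0,0) S=175.0000: V=(p*·5.7889+(1−p*)·7.5131)/1.1=5.8704; Δ=(5.7889−7.5131)/(225.7500−140.0000)=-0.0201; B=V−Δ·S=9.3893
Each (Δ,B) replicates both successor values, so the strategy is self-financing and V0 is arbitrage-free.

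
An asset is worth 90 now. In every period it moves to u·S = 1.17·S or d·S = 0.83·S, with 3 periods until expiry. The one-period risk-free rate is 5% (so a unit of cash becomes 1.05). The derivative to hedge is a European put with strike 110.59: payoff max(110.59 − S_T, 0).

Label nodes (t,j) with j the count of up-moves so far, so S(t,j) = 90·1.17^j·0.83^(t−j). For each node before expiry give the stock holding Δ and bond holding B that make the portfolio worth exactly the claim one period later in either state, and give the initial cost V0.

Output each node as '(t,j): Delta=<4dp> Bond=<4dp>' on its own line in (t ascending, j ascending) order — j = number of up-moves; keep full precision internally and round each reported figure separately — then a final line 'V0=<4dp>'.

No-arbitrage ⇒ martingale measure with p* = (R−d)/(u−d) = 0.6471.
Payoff layer (t=3): V(3,0)=59.1292, V(3,1)=38.0488, V(3,2)=8.3332, V(3,3)=0.0000
(2,0): S=62.0010. Δ = (V_up−V_dn)/(S_up−S_dn) = (38.0488−59.1292)/(72.5412−51.4608) = -1.0000. V = [p*·38.0488 + (1−p*)·59.1292]/1.05 = 43.3228. B = V − Δ·S = 105.3238.
(2,1): S=87.3990. Δ = (V_up−V_dn)/(S_up−S_dn) = (8.3332−38.0488)/(102.2568−72.5412) = -1.0000. V = [p*·8.3332 + (1−p*)·38.0488]/1.05 = 17.9248. B = V − Δ·S = 105.3238.
(2,2): S=123.2010. Δ = (V_up−V_dn)/(S_up−S_dn) = (0.0000−8.3332)/(144.1452−102.2568) = -0.1989. V = [p*·0.0000 + (1−p*)·8.3332]/1.05 = 2.8011. B = V − Δ·S = 27.3104.
(1,0): S=74.7000. Δ = (V_up−V_dn)/(S_up−S_dn) = (17.9248−43.3228)/(87.3990−62.0010) = -1.0000. V = [p*·17.9248 + (1−p*)·43.3228]/1.05 = 25.6084. B = V − Δ·S = 100.3084.
(1,1): S=105.3000. Δ = (V_up−V_dn)/(S_up−S_dn) = (2.8011−17.9248)/(123.2010−87.3990) = -0.4224. V = [p*·2.8011 + (1−p*)·17.9248]/1.05 = 7.7513. B = V − Δ·S = 52.2329.
(0,0): S=90.0000. Δ = (V_up−V_dn)/(S_up−S_dn) = (7.7513−25.6084)/(105.3000−74.7000) = -0.5836. V = [p*·7.7513 + (1−p*)·25.6084]/1.05 = 13.3846. B = V − Δ·S = 65.9054.
Root portfolio cost Δ·90+B reproduces V0=13.3846.

(0,0): Delta=-0.5836 Bond=65.9054
(1,0): Delta=-1.0000 Bond=100.3084
(1,1): Delta=-0.4224 Bond=52.2329
(2,0): Delta=-1.0000 Bond=105.3238
(2,1): Delta=-1.0000 Bond=105.3238
(2,2): Delta=-0.1989 Bond=27.3104
V0=13.3846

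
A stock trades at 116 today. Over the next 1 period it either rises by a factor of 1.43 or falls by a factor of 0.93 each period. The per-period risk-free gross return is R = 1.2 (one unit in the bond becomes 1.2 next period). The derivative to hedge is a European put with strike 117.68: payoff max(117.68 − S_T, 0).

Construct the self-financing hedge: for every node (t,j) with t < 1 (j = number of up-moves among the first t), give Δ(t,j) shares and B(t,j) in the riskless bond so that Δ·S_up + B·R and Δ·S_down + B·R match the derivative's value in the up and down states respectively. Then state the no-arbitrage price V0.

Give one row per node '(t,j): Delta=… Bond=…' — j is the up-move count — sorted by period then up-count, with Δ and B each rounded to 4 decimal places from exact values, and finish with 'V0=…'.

Risk-neutral probability p* = (R−d)/(u−d) = (1.2−0.93)/(1.43−0.93) = 0.5400.
Terminal values V(1,·): V(1,0)=9.8000, V(1,1)=0.0000
(0,0): S=116.0000. Δ = (V_up−V_dn)/(S_up−S_dn) = (0.0000−9.8000)/(165.8800−107.8800) = -0.1690. V = [p*·0.0000 + (1−p*)·9.8000]/1.2 = 3.7567. B = V − Δ·S = 23.3567.
Check: Δ(0,0)·S0 + B(0,0) = 3.7567 = V0.

(0,0): Delta=-0.1690 Bond=23.3567
V0=3.7567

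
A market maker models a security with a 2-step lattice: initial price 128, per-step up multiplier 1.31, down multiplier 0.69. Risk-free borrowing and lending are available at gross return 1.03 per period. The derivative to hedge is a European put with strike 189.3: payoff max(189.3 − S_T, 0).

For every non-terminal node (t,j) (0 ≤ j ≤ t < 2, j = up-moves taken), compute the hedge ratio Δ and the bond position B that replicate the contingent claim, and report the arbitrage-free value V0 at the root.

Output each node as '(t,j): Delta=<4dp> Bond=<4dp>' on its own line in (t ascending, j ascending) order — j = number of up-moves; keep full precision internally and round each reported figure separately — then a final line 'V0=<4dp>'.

(0,0): Delta=-0.7963 Bond=160.9678
(1,0): Delta=-1.0000 Bond=183.7864
(1,1): Delta=-0.7080 Bond=150.9819
V0=59.0396

No-arbitrage ⇒ martingale measure with p* = (R−d)/(u−d) = 0.5484.
Payoff layer (t=2): V(2,0)=128.3592, V(2,1)=73.6008, V(2,2)=0.0000
(1,0): S=88.3200. Δ = (V_up−V_dn)/(S_up−S_dn) = (73.6008−128.3592)/(115.6992−60.9408) = -1.0000. V = [p*·73.6008 + (1−p*)·128.3592]/1.03 = 95.4664. B = V − Δ·S = 183.7864.
(1,1): S=167.6800. Δ = (V_up−V_dn)/(S_up−S_dn) = (0.0000−73.6008)/(219.6608−115.6992) = -0.7080. V = [p*·0.0000 + (1−p*)·73.6008]/1.03 = 32.2709. B = V − Δ·S = 150.9819.
(0,0): S=128.0000. Δ = (V_up−V_dn)/(S_up−S_dn) = (32.2709−95.4664)/(167.6800−88.3200) = -0.7963. V = [p*·32.2709 + (1−p*)·95.4664]/1.03 = 59.0396. B = V − Δ·S = 160.9678.
Each (Δ,B) replicates both successor values, so the strategy is self-financing and V0 is arbitrage-free.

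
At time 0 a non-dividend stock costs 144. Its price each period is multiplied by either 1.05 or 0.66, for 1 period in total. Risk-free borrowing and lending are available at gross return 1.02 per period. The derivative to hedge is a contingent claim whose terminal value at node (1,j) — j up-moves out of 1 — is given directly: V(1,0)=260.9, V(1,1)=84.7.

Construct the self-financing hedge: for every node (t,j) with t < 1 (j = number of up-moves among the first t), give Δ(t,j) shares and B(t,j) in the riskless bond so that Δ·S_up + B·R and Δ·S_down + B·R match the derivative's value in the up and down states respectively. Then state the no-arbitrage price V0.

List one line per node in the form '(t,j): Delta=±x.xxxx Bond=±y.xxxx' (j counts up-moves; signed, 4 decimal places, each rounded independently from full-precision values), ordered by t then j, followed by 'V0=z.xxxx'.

No-arbitrage ⇒ martingale measure with p* = (R−d)/(u−d) = 0.9231.
Payoff layer (t=1): V(1,0)=260.9000, V(1,1)=84.7000
(0,0): S=144.0000. Δ = (V_up−V_dn)/(S_up−S_dn) = (84.7000−260.9000)/(151.2000−95.0400) = -3.1375. V = [p*·84.7000 + (1−p*)·260.9000]/1.02 = 96.3273. B = V − Δ·S = 548.1222.
Each (Δ,B) replicates both successor values, so the strategy is self-financing and V0 is arbitrage-free.

(0,0): Delta=-3.1375 Bond=548.1222
V0=96.3273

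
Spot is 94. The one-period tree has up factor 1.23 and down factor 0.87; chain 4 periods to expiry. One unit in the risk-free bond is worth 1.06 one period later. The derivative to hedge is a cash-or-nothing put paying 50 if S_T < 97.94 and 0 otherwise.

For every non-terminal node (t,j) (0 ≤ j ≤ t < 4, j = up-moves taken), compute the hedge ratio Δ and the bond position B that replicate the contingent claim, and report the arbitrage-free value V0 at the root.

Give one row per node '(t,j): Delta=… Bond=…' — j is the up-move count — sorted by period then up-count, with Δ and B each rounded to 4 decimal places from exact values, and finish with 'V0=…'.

Since d<R<u, set p* = (R−d)/(u−d) = 0.5278; price each node as the discounted p*-expectation of its children.
At expiry t=4: V(4,0)=50.0000, V(4,1)=50.0000, V(4,2)=0.0000, V(4,3)=0.0000, V(4,4)=0.0000
Node (3,0) S=61.8993: V=(p*·50.0000+(1−p*)·50.0000)/1.06=47.1698; Δ=(50.0000−50.0000)/(76.1361−53.8524)=0.0000; B=V−Δ·S=47.1698
Node (3,1) S=87.5128: V=(p*·0.0000+(1−p*)·50.0000)/1.06=22.2746; Δ=(0.0000−50.0000)/(107.6407−76.1361)=-1.5871; B=V−Δ·S=161.1635
Node (3,2) S=123.7250: V=(p*·0.0000+(1−p*)·0.0000)/1.06=0.0000; Δ=(0.0000−0.0000)/(152.1817−107.6407)=0.0000; B=V−Δ·S=0.0000
Node (3,3) S=174.9215: V=(p*·0.0000+(1−p*)·0.0000)/1.06=0.0000; Δ=(0.0000−0.0000)/(215.1534−152.1817)=0.0000; B=V−Δ·S=0.0000
Node (2,0) S=71.1486: V=(p*·22.2746+(1−p*)·47.1698)/1.06=32.1044; Δ=(22.2746−47.1698)/(87.5128−61.8993)=-0.9720; B=V−Δ·S=101.2577
Node (2,1) S=100.5894: V=(p*·0.0000+(1−p*)·22.2746)/1.06=9.9232; Δ=(0.0000−22.2746)/(123.7250−87.5128)=-0.6151; B=V−Δ·S=71.7972
Node (2,2) S=142.2126: V=(p*·0.0000+(1−p*)·0.0000)/1.06=0.0000; Δ=(0.0000−0.0000)/(174.9215−123.7250)=0.0000; B=V−Δ·S=0.0000
Node (1,0) S=81.7800: V=(p*·9.9232+(1−p*)·32.1044)/1.06=19.2431; Δ=(9.9232−32.1044)/(100.5894−71.1486)=-0.7534; B=V−Δ·S=80.8576
Node (1,1) S=115.6200: V=(p*·0.0000+(1−p*)·9.9232)/1.06=4.4207; Δ=(0.0000−9.9232)/(142.2126−100.5894)=-0.2384; B=V−Δ·S=31.9851
Node (0,0) S=94.0000: V=(p*·4.4207+(1−p*)·19.2431)/1.06=10.7737; Δ=(4.4207−19.2431)/(115.6200−81.7800)=-0.4380; B=V−Δ·S=51.9470
Root portfolio cost Δ·94+B reproduces V0=10.7737.

(0,0): Delta=-0.4380 Bond=51.9470
(1,0): Delta=-0.7534 Bond=80.8576
(1,1): Delta=-0.2384 Bond=31.9851
(2,0): Delta=-0.9720 Bond=101.2577
(2,1): Delta=-0.6151 Bond=71.7972
(2,2): Delta=0.0000 Bond=0.0000
(3,0): Delta=0.0000 Bond=47.1698
(3,1): Delta=-1.5871 Bond=161.1635
(3,2): Delta=0.0000 Bond=0.0000
(3,3): Delta=0.0000 Bond=0.0000
V0=10.7737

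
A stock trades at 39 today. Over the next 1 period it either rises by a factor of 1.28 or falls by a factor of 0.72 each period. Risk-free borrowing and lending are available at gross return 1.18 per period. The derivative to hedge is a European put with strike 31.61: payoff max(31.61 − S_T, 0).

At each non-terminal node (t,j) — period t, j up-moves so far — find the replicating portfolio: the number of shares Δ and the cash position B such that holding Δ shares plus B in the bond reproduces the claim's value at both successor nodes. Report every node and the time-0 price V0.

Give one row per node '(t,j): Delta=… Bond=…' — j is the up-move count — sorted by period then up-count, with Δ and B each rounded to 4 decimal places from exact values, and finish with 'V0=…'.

No-arbitrage ⇒ martingale measure with p* = (R−d)/(u−d) = 0.8214.
Terminal values V(1,·): V(1,0)=3.5300, V(1,1)=0.0000
(0,0): S=39.0000. Δ = (V_up−V_dn)/(S_up−S_dn) = (0.0000−3.5300)/(49.9200−28.0800) = -0.1616. V = [p*·0.0000 + (1−p*)·3.5300]/1.18 = 0.5342. B = V − Δ·S = 6.8378.
Root portfolio cost Δ·39+B reproduces V0=0.5342.

(0,0): Delta=-0.1616 Bond=6.8378
V0=0.5342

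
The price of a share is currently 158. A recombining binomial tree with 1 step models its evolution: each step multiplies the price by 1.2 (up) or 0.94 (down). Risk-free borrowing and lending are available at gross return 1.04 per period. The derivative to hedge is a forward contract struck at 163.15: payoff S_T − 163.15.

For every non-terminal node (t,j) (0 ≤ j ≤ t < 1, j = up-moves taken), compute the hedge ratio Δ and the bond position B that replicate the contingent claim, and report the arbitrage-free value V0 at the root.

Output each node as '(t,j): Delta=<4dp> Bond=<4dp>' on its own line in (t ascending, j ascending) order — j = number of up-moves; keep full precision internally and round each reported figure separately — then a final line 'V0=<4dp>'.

(0,0): Delta=1.0000 Bond=-156.8750
V0=1.1250

No-arbitrage ⇒ martingale measure with p* = (R−d)/(u−d) = 0.3846.
Terminal payoffs: V(1,0)=-14.6300, V(1,1)=26.4500
(0,0): S=158.0000. Δ = (V_up−V_dn)/(S_up−S_dn) = (26.4500−-14.6300)/(189.6000−148.5200) = 1.0000. V = [p*·26.4500 + (1−p*)·-14.6300]/1.04 = 1.1250. B = V − Δ·S = -156.8750.
Self-financing check: at every node Δ·S+B equals the discounted successor values.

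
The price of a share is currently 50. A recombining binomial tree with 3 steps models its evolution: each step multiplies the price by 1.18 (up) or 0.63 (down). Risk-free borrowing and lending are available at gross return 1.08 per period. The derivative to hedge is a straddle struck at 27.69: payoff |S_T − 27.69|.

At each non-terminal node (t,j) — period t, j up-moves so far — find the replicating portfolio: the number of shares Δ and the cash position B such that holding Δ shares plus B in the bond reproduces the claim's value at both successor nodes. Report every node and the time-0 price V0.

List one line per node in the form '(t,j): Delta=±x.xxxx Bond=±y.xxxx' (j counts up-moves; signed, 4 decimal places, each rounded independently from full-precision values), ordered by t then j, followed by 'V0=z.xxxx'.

Risk-neutral probability p* = (R−d)/(u−d) = (1.08−0.63)/(1.18−0.63) = 0.8182.
At expiry t=3: V(3,0)=15.1876, V(3,1)=4.2729, V(3,2)=16.1706, V(3,3)=54.4616
Node (2,0) S=19.8450: V=(p*·4.2729+(1−p*)·15.1876)/1.08=5.7939; Δ=(4.2729−15.1876)/(23.4171−12.5024)=-1.0000; B=V−Δ·S=25.6389
Node (2,1) S=37.1700: V=(p*·16.1706+(1−p*)·4.2729)/1.08=12.9698; Δ=(16.1706−4.2729)/(43.8606−23.4171)=0.5820; B=V−Δ·S=-8.6624
Node (2,2) S=69.6200: V=(p*·54.4616+(1−p*)·16.1706)/1.08=43.9811; Δ=(54.4616−16.1706)/(82.1516−43.8606)=1.0000; B=V−Δ·S=-25.6389
Node (1,0) S=31.5000: V=(p*·12.9698+(1−p*)·5.7939)/1.08=10.8010; Δ=(12.9698−5.7939)/(37.1700−19.8450)=0.4142; B=V−Δ·S=-2.2461
Node (1,1) S=59.0000: V=(p*·43.9811+(1−p*)·12.9698)/1.08=35.5025; Δ=(43.9811−12.9698)/(69.6200−37.1700)=0.9557; B=V−Δ·S=-20.8817
Node (0,0) S=50.0000: V=(p*·35.5025+(1−p*)·10.8010)/1.08=28.7142; Δ=(35.5025−10.8010)/(59.0000−31.5000)=0.8982; B=V−Δ·S=-16.1976
Check: Δ(0,0)·S0 + B(0,0) = 28.7142 = V0.

(0,0): Delta=0.8982 Bond=-16.1976
(1,0): Delta=0.4142 Bond=-2.2461
(1,1): Delta=0.9557 Bond=-20.8817
(2,0): Delta=-1.0000 Bond=25.6389
(2,1): Delta=0.5820 Bond=-8.6624
(2,2): Delta=1.0000 Bond=-25.6389
V0=28.7142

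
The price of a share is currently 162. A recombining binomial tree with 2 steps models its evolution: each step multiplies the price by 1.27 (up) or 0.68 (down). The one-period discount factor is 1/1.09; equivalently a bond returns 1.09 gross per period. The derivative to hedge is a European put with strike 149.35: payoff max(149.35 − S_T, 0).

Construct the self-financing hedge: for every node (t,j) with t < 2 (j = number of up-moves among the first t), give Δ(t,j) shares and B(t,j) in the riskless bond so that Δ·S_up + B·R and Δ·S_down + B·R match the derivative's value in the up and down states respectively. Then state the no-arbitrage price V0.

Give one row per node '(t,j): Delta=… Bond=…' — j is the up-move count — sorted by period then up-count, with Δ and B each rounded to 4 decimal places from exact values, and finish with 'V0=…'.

(0,0): Delta=-0.2533 Bond=50.2443
(1,0): Delta=-1.0000 Bond=137.0183
(1,1): Delta=-0.0778 Bond=18.6556
V0=9.2032

Risk-neutral probability p* = (R−d)/(u−d) = (1.09−0.68)/(1.27−0.68) = 0.6949.
Payoff layer (t=2): V(2,0)=74.4412, V(2,1)=9.4468, V(2,2)=0.0000
(1,0): S=110.1600. Δ = (V_up−V_dn)/(S_up−S_dn) = (9.4468−74.4412)/(139.9032−74.9088) = -1.0000. V = [p*·9.4468 + (1−p*)·74.4412]/1.09 = 26.8583. B = V − Δ·S = 137.0183.
(1,1): S=205.7400. Δ = (V_up−V_dn)/(S_up−S_dn) = (0.0000−9.4468)/(261.2898−139.9032) = -0.0778. V = [p*·0.0000 + (1−p*)·9.4468]/1.09 = 2.6441. B = V − Δ·S = 18.6556.
(0,0): S=162.0000. Δ = (V_up−V_dn)/(S_up−S_dn) = (2.6441−26.8583)/(205.7400−110.1600) = -0.2533. V = [p*·2.6441 + (1−p*)·26.8583]/1.09 = 9.2032. B = V − Δ·S = 50.2443.
Check: Δ(0,0)·S0 + B(0,0) = 9.2032 = V0.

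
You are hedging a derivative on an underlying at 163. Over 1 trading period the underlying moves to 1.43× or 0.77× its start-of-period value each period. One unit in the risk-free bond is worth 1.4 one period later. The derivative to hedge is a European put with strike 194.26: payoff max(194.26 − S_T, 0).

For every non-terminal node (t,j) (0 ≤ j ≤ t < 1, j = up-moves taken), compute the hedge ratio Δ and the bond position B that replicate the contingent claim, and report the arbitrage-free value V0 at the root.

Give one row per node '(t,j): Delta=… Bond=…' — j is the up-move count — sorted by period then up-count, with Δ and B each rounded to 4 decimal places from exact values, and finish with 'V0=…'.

No-arbitrage ⇒ martingale measure with p* = (R−d)/(u−d) = 0.9545.
Payoff layer (t=1): V(1,0)=68.7500, V(1,1)=0.0000
(0,0): S=163.0000. Δ = (V_up−V_dn)/(S_up−S_dn) = (0.0000−68.7500)/(233.0900−125.5100) = -0.6391. V = [p*·0.0000 + (1−p*)·68.7500]/1.4 = 2.2321. B = V − Δ·S = 106.3988.
Check: Δ(0,0)·S0 + B(0,0) = 2.2321 = V0.

(0,0): Delta=-0.6391 Bond=106.3988
V0=2.2321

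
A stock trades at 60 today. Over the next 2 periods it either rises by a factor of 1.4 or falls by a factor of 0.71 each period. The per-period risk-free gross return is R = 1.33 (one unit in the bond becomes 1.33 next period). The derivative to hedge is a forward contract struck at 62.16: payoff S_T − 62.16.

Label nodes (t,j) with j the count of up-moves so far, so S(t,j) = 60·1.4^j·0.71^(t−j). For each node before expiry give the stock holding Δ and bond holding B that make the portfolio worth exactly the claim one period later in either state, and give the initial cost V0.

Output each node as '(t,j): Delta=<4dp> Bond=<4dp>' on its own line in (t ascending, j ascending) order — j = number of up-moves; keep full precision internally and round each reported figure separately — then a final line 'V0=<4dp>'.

The replicating-portfolio and risk-neutral prices coincide; use p* = (1.33−0.71)/(1.4−0.71) = 0.8986 for the latter.
Payoff layer (t=2): V(2,0)=-31.9140, V(2,1)=-2.5200, V(2,2)=55.4400
  t=1,j=0: stock 42.6000 → up 59.6400 (V=-2.5200), down 30.2460 (V=-31.9140). Price -4.1368; hedge Δ=1.0000, bond B=-46.7368.
  t=1,j=1: stock 84.0000 → up 117.6000 (V=55.4400), down 59.6400 (V=-2.5200). Price 37.2632; hedge Δ=1.0000, bond B=-46.7368.
  t=0,j=0: stock 60.0000 → up 84.0000 (V=37.2632), down 42.6000 (V=-4.1368). Price 24.8595; hedge Δ=1.0000, bond B=-35.1405.
Self-financing check: at every node Δ·S+B equals the discounted successor values.

(0,0): Delta=1.0000 Bond=-35.1405
(1,0): Delta=1.0000 Bond=-46.7368
(1,1): Delta=1.0000 Bond=-46.7368
V0=24.8595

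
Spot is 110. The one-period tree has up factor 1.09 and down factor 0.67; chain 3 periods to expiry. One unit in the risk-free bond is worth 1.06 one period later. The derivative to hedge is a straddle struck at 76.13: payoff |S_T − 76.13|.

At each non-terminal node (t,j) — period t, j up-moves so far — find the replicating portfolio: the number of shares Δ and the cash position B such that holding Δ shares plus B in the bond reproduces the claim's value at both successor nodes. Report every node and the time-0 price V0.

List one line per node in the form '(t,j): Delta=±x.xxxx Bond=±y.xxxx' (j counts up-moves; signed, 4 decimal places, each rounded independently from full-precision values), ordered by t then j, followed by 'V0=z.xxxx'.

(0,0): Delta=0.8819 Bond=-50.3722
(1,0): Delta=-0.3529 Bond=37.6102
(1,1): Delta=0.9403 Bond=-60.3949
(2,0): Delta=-1.0000 Bond=71.8208
(2,1): Delta=-0.3223 Bond=37.4089
(2,2): Delta=1.0000 Bond=-71.8208
V0=46.6385

Since d<R<u, set p* = (R−d)/(u−d) = 0.9286; price each node as the discounted p*-expectation of its children.
Terminal values V(3,·): V(3,0)=43.0461, V(3,1)=22.3069, V(3,2)=11.4330, V(3,3)=66.3232
  t=2,j=0: stock 49.3790 → up 53.8231 (V=22.3069), down 33.0839 (V=43.0461). Price 22.4418; hedge Δ=-1.0000, bond B=71.8208.
  t=2,j=1: stock 80.3330 → up 87.5630 (V=11.4330), down 53.8231 (V=22.3069). Price 11.5186; hedge Δ=-0.3223, bond B=37.4089.
  t=2,j=2: stock 130.6910 → up 142.4532 (V=66.3232), down 87.5630 (V=11.4330). Price 58.8702; hedge Δ=1.0000, bond B=-71.8208.
  t=1,j=0: stock 73.7000 → up 80.3330 (V=11.5186), down 49.3790 (V=22.4418). Price 11.6026; hedge Δ=-0.3529, bond B=37.6102.
  t=1,j=1: stock 119.9000 → up 130.6910 (V=58.8702), down 80.3330 (V=11.5186). Price 52.3472; hedge Δ=0.9403, bond B=-60.3949.
  t=0,j=0: stock 110.0000 → up 119.9000 (V=52.3472), down 73.7000 (V=11.6026). Price 46.6385; hedge Δ=0.8819, bond B=-50.3722.
Check: Δ(0,0)·S0 + B(0,0) = 46.6385 = V0.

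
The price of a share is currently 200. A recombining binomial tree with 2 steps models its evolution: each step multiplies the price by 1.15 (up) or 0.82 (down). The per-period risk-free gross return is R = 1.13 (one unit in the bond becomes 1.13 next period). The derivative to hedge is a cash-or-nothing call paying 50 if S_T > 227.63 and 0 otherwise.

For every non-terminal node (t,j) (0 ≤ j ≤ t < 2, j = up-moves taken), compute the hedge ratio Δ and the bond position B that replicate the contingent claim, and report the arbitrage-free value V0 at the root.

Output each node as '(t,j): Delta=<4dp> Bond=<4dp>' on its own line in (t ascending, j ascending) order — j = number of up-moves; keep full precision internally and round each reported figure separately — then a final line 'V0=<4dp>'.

Since d<R<u, set p* = (R−d)/(u−d) = 0.9394; price each node as the discounted p*-expectation of its children.
Terminal payoffs: V(2,0)=0.0000, V(2,1)=0.0000, V(2,2)=50.0000
  t=1,j=0: stock 164.0000 → up 188.6000 (V=0.0000), down 134.4800 (V=0.0000). Price 0.0000; hedge Δ=0.0000, bond B=0.0000.
  t=1,j=1: stock 230.0000 → up 264.5000 (V=50.0000), down 188.6000 (V=0.0000). Price 41.5661; hedge Δ=0.6588, bond B=-109.9490.
  t=0,j=0: stock 200.0000 → up 230.0000 (V=41.5661), down 164.0000 (V=0.0000). Price 34.5548; hedge Δ=0.6298, bond B=-91.4031.
Each (Δ,B) replicates both successor values, so the strategy is self-financing and V0 is arbitrage-free.

(0,0): Delta=0.6298 Bond=-91.4031
(1,0): Delta=0.0000 Bond=0.0000
(1,1): Delta=0.6588 Bond=-109.9490
V0=34.5548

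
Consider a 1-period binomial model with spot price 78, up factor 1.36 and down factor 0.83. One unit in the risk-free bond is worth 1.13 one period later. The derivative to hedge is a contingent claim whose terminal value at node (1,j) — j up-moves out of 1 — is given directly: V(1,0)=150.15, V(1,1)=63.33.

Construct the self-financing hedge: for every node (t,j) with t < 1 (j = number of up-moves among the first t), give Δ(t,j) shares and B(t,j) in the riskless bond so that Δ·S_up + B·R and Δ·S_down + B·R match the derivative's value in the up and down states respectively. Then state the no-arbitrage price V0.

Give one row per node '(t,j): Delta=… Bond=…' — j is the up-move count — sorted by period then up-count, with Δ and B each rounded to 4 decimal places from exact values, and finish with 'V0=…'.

No-arbitrage ⇒ martingale measure with p* = (R−d)/(u−d) = 0.5660.
At expiry t=1: V(1,0)=150.1500, V(1,1)=63.3300
  t=0,j=0: stock 78.0000 → up 106.0800 (V=63.3300), down 64.7400 (V=150.1500). Price 89.3864; hedge Δ=-2.1001, bond B=253.1977.
The time-0 hedge costs 89.3864, which is the no-arbitrage price.

(0,0): Delta=-2.1001 Bond=253.1977
V0=89.3864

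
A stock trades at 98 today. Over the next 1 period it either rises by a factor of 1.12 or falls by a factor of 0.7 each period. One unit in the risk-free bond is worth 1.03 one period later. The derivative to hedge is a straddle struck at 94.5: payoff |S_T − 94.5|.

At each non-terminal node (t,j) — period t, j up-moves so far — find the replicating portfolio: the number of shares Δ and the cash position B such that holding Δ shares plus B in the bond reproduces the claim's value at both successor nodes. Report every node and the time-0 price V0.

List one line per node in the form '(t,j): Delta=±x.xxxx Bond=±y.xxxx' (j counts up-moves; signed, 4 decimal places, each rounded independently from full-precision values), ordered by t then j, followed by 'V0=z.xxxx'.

(0,0): Delta=-0.2585 Bond=42.3625
V0=17.0291

Since d<R<u, set p* = (R−d)/(u−d) = 0.7857; price each node as the discounted p*-expectation of its children.
Terminal payoffs: V(1,0)=25.9000, V(1,1)=15.2600
Node (0,0) S=98.0000: V=(p*·15.2600+(1−p*)·25.9000)/1.03=17.0291; Δ=(15.2600−25.9000)/(109.7600−68.6000)=-0.2585; B=V−Δ·S=42.3625
The time-0 hedge costs 17.0291, which is the no-arbitrage price.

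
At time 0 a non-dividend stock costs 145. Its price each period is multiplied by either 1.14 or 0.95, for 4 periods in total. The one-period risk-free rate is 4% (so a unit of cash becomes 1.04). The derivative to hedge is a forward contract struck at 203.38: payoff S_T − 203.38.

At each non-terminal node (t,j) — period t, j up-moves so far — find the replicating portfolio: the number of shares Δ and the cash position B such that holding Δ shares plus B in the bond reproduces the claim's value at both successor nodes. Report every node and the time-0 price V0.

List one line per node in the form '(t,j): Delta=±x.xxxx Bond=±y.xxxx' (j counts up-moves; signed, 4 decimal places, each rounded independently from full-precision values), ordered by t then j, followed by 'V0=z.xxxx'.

Under the risk-neutral measure, an up-move has probability p* = (R−d)/(u−d) = 0.4737 and values discount at R = 1.04.
Payoff layer (t=4): V(4,0)=-85.2766, V(4,1)=-61.6559, V(4,2)=-33.3111, V(4,3)=0.7027, V(4,4)=41.5192
(3,0): S=124.3194. Δ = (V_up−V_dn)/(S_up−S_dn) = (-61.6559−-85.2766)/(141.7241−118.1034) = 1.0000. V = [p*·-61.6559 + (1−p*)·-85.2766]/1.04 = -71.2383. B = V − Δ·S = -195.5577.
(3,1): S=149.1832. Δ = (V_up−V_dn)/(S_up−S_dn) = (-33.3111−-61.6559)/(170.0689−141.7241) = 1.0000. V = [p*·-33.3111 + (1−p*)·-61.6559]/1.04 = -46.3744. B = V − Δ·S = -195.5577.
(3,2): S=179.0199. Δ = (V_up−V_dn)/(S_up−S_dn) = (0.7027−-33.3111)/(204.0827−170.0689) = 1.0000. V = [p*·0.7027 + (1−p*)·-33.3111]/1.04 = -16.5378. B = V − Δ·S = -195.5577.
(3,3): S=214.8239. Δ = (V_up−V_dn)/(S_up−S_dn) = (41.5192−0.7027)/(244.8992−204.0827) = 1.0000. V = [p*·41.5192 + (1−p*)·0.7027]/1.04 = 19.2662. B = V − Δ·S = -195.5577.
(2,0): S=130.8625. Δ = (V_up−V_dn)/(S_up−S_dn) = (-46.3744−-71.2383)/(149.1832−124.3194) = 1.0000. V = [p*·-46.3744 + (1−p*)·-71.2383]/1.04 = -57.1737. B = V − Δ·S = -188.0362.
(2,1): S=157.0350. Δ = (V_up−V_dn)/(S_up−S_dn) = (-16.5378−-46.3744)/(179.0199−149.1832) = 1.0000. V = [p*·-16.5378 + (1−p*)·-46.3744]/1.04 = -31.0012. B = V − Δ·S = -188.0362.
(2,2): S=188.4420. Δ = (V_up−V_dn)/(S_up−S_dn) = (19.2662−-16.5378)/(214.8239−179.0199) = 1.0000. V = [p*·19.2662 + (1−p*)·-16.5378]/1.04 = 0.4058. B = V − Δ·S = -188.0362.
(1,0): S=137.7500. Δ = (V_up−V_dn)/(S_up−S_dn) = (-31.0012−-57.1737)/(157.0350−130.8625) = 1.0000. V = [p*·-31.0012 + (1−p*)·-57.1737]/1.04 = -43.0541. B = V − Δ·S = -180.8041.
(1,1): S=165.3000. Δ = (V_up−V_dn)/(S_up−S_dn) = (0.4058−-31.0012)/(188.4420−157.0350) = 1.0000. V = [p*·0.4058 + (1−p*)·-31.0012]/1.04 = -15.5041. B = V − Δ·S = -180.8041.
(0,0): S=145.0000. Δ = (V_up−V_dn)/(S_up−S_dn) = (-15.5041−-43.0541)/(165.3000−137.7500) = 1.0000. V = [p*·-15.5041 + (1−p*)·-43.0541]/1.04 = -28.8501. B = V − Δ·S = -173.8501.
Root portfolio cost Δ·145+B reproduces V0=-28.8501.

(0,0): Delta=1.0000 Bond=-173.8501
(1,0): Delta=1.0000 Bond=-180.8041
(1,1): Delta=1.0000 Bond=-180.8041
(2,0): Delta=1.0000 Bond=-188.0362
(2,1): Delta=1.0000 Bond=-188.0362
(2,2): Delta=1.0000 Bond=-188.0362
(3,0): Delta=1.0000 Bond=-195.5577
(3,1): Delta=1.0000 Bond=-195.5577
(3,2): Delta=1.0000 Bond=-195.5577
(3,3): Delta=1.0000 Bond=-195.5577
V0=-28.8501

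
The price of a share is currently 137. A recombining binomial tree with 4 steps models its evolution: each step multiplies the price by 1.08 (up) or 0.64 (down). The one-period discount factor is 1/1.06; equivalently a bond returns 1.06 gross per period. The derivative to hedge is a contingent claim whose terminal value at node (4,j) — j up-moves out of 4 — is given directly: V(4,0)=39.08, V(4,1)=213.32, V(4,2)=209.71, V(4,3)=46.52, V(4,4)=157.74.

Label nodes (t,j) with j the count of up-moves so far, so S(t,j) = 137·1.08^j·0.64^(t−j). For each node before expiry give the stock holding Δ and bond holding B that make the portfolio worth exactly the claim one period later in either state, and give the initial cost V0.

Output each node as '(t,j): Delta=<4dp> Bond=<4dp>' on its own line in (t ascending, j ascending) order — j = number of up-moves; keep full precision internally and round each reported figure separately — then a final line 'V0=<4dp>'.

Under the risk-neutral measure, an up-move has probability p* = (R−d)/(u−d) = 0.9545 and values discount at R = 1.06.
At expiry t=4: V(4,0)=39.0800, V(4,1)=213.3200, V(4,2)=209.7100, V(4,3)=46.5200, V(4,4)=157.7400
(3,0): S=35.9137. Δ = (V_up−V_dn)/(S_up−S_dn) = (213.3200−39.0800)/(38.7868−22.9848) = 11.0264. V = [p*·213.3200 + (1−p*)·39.0800]/1.06 = 193.7736. B = V − Δ·S = -202.2264.
(3,1): S=60.6044. Δ = (V_up−V_dn)/(S_up−S_dn) = (209.7100−213.3200)/(65.4528−38.7868) = -0.1354. V = [p*·209.7100 + (1−p*)·213.3200]/1.06 = 197.9944. B = V − Δ·S = 206.1990.
(3,2): S=102.2700. Δ = (V_up−V_dn)/(S_up−S_dn) = (46.5200−209.7100)/(110.4515−65.4528) = -3.6265. V = [p*·46.5200 + (1−p*)·209.7100]/1.06 = 50.8846. B = V − Δ·S = 421.7710.
(3,3): S=172.5805. Δ = (V_up−V_dn)/(S_up−S_dn) = (157.7400−46.5200)/(186.3870−110.4515) = 1.4647. V = [p*·157.7400 + (1−p*)·46.5200]/1.06 = 144.0420. B = V − Δ·S = -108.7307.
(2,0): S=56.1152. Δ = (V_up−V_dn)/(S_up−S_dn) = (197.9944−193.7736)/(60.6044−35.9137) = 0.1709. V = [p*·197.9944 + (1−p*)·193.7736]/1.06 = 186.6062. B = V − Δ·S = 177.0134.
(2,1): S=94.6944. Δ = (V_up−V_dn)/(S_up−S_dn) = (50.8846−197.9944)/(102.2700−60.6044) = -3.5307. V = [p*·50.8846 + (1−p*)·197.9944]/1.06 = 54.3127. B = V − Δ·S = 388.6531.
(2,2): S=159.7968. Δ = (V_up−V_dn)/(S_up−S_dn) = (144.0420−50.8846)/(172.5805−102.2700) = 1.3249. V = [p*·144.0420 + (1−p*)·50.8846]/1.06 = 131.8940. B = V − Δ·S = -79.8273.
(1,0): S=87.6800. Δ = (V_up−V_dn)/(S_up−S_dn) = (54.3127−186.6062)/(94.6944−56.1152) = -3.4291. V = [p*·54.3127 + (1−p*)·186.6062]/1.06 = 56.9114. B = V − Δ·S = 357.5784.
(1,1): S=147.9600. Δ = (V_up−V_dn)/(S_up−S_dn) = (131.8940−54.3127)/(159.7968−94.6944) = 1.1917. V = [p*·131.8940 + (1−p*)·54.3127]/1.06 = 121.1015. B = V − Δ·S = -55.2196.
(0,0): S=137.0000. Δ = (V_up−V_dn)/(S_up−S_dn) = (121.1015−56.9114)/(147.9600−87.6800) = 1.0649. V = [p*·121.1015 + (1−p*)·56.9114]/1.06 = 111.4941. B = V − Δ·S = -34.3925.
The time-0 hedge costs 111.4941, which is the no-arbitrage price.

(0,0): Delta=1.0649 Bond=-34.3925
(1,0): Delta=-3.4291 Bond=357.5784
(1,1): Delta=1.1917 Bond=-55.2196
(2,0): Delta=0.1709 Bond=177.0134
(2,1): Delta=-3.5307 Bond=388.6531
(2,2): Delta=1.3249 Bond=-79.8273
(3,0): Delta=11.0264 Bond=-202.2264
(3,1): Delta=-0.1354 Bond=206.1990
(3,2): Delta=-3.6265 Bond=421.7710
(3,3): Delta=1.4647 Bond=-108.7307
V0=111.4941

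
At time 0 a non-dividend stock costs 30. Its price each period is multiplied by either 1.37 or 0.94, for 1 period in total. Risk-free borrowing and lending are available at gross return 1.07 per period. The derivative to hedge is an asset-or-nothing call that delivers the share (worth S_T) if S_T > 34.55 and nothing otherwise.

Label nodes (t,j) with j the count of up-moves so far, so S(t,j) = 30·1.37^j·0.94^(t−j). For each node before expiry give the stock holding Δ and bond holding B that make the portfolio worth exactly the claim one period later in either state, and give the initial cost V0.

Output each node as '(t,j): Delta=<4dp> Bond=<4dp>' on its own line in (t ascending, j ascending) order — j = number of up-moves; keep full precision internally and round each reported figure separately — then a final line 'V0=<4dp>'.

Under the risk-neutral measure, an up-move has probability p* = (R−d)/(u−d) = 0.3023 and values discount at R = 1.07.
At expiry t=1: V(1,0)=0.0000, V(1,1)=41.1000
  t=0,j=0: stock 30.0000 → up 41.1000 (V=41.1000), down 28.2000 (V=0.0000). Price 11.6127; hedge Δ=3.1860, bond B=-83.9687.
Each (Δ,B) replicates both successor values, so the strategy is self-financing and V0 is arbitrage-free.

(0,0): Delta=3.1860 Bond=-83.9687
V0=11.6127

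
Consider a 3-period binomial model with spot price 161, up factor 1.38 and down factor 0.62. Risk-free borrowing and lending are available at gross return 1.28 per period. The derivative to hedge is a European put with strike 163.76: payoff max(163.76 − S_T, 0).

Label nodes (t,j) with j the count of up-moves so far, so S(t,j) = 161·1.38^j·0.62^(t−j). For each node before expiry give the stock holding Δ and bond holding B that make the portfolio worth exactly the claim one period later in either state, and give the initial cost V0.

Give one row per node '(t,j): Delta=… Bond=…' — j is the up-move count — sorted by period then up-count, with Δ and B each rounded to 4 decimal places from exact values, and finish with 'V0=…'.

(0,0): Delta=-0.0934 Bond=16.8559
(1,0): Delta=-0.7645 Bond=88.5629
(1,1): Delta=-0.0477 Bond=11.4260
(2,0): Delta=-1.0000 Bond=127.9375
(2,1): Delta=-0.7484 Bond=111.1519
(2,2): Delta=0.0000 Bond=0.0000
V0=1.8214

Under the risk-neutral measure, an up-move has probability p* = (R−d)/(u−d) = 0.8684 and values discount at R = 1.28.
Terminal values V(3,·): V(3,0)=125.3892, V(3,1)=78.3540, V(3,2)=0.0000, V(3,3)=0.0000
  t=2,j=0: stock 61.8884 → up 85.4060 (V=78.3540), down 38.3708 (V=125.3892). Price 66.0491; hedge Δ=-1.0000, bond B=127.9375.
  t=2,j=1: stock 137.7516 → up 190.0972 (V=0.0000), down 85.4060 (V=78.3540). Price 8.0545; hedge Δ=-0.7484, bond B=111.1519.
  t=2,j=2: stock 306.6084 → up 423.1196 (V=0.0000), down 190.0972 (V=0.0000). Price 0.0000; hedge Δ=0.0000, bond B=0.0000.
  t=1,j=0: stock 99.8200 → up 137.7516 (V=8.0545), down 61.8884 (V=66.0491). Price 12.2542; hedge Δ=-0.7645, bond B=88.5629.
  t=1,j=1: stock 222.1800 → up 306.6084 (V=0.0000), down 137.7516 (V=8.0545). Price 0.8280; hedge Δ=-0.0477, bond B=11.4260.
  t=0,j=0: stock 161.0000 → up 222.1800 (V=0.8280), down 99.8200 (V=12.2542). Price 1.8214; hedge Δ=-0.0934, bond B=16.8559.
The time-0 hedge costs 1.8214, which is the no-arbitrage price.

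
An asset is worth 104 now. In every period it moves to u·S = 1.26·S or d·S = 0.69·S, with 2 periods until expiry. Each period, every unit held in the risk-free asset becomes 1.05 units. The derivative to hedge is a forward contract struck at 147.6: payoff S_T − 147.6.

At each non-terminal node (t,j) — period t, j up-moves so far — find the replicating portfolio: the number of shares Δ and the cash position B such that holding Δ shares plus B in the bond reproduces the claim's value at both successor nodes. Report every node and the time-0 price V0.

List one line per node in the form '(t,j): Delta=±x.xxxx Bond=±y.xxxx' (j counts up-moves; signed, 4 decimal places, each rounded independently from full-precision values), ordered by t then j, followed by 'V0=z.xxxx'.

No-arbitrage ⇒ martingale measure with p* = (R−d)/(u−d) = 0.6316.
At expiry t=2: V(2,0)=-98.0856, V(2,1)=-57.1824, V(2,2)=17.5104
(1,0): S=71.7600. Δ = (V_up−V_dn)/(S_up−S_dn) = (-57.1824−-98.0856)/(90.4176−49.5144) = 1.0000. V = [p*·-57.1824 + (1−p*)·-98.0856]/1.05 = -68.8114. B = V − Δ·S = -140.5714.
(1,1): S=131.0400. Δ = (V_up−V_dn)/(S_up−S_dn) = (17.5104−-57.1824)/(165.1104−90.4176) = 1.0000. V = [p*·17.5104 + (1−p*)·-57.1824]/1.05 = -9.5314. B = V − Δ·S = -140.5714.
(0,0): S=104.0000. Δ = (V_up−V_dn)/(S_up−S_dn) = (-9.5314−-68.8114)/(131.0400−71.7600) = 1.0000. V = [p*·-9.5314 + (1−p*)·-68.8114]/1.05 = -29.8776. B = V − Δ·S = -133.8776.
Each (Δ,B) replicates both successor values, so the strategy is self-financing and V0 is arbitrage-free.

(0,0): Delta=1.0000 Bond=-133.8776
(1,0): Delta=1.0000 Bond=-140.5714
(1,1): Delta=1.0000 Bond=-140.5714
V0=-29.8776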